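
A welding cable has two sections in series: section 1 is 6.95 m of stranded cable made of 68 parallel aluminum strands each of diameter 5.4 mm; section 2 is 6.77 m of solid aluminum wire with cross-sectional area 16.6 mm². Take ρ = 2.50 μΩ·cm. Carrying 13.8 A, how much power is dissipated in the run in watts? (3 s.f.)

1.96 W

ρ = 2.50 μΩ·cm = 2.50×10^-8 Ω·m
Section 1: A_strand = π(2.7000e-03)² = 2.290e-05 m²; R₁ = ρL/(N·A_s) = (2.50×10^-8)(6.95)/(68×2.290e-05) = 1.116×10^-4 Ω
Section 2: A = 16.6 mm² = 1.660e-05 m²
R₂ = (2.50×10^-8)(6.77)/(1.660e-05) = 0.0102 Ω
R = R₁ + R₂ = 0.01031 Ω
P = I²R = (13.8)² × 0.01031 = 1.96 W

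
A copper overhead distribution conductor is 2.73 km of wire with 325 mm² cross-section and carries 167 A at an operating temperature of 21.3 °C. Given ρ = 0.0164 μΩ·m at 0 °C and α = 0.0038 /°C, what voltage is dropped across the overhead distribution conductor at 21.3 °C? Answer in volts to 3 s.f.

24.9 V

ρ = 0.0164 μΩ·m = 1.64×10^-8 Ω·m
A = 325 mm² = 3.250e-04 m²
R₍0₎ = ρL/A = (1.64×10^-8)(2730)/(3.250e-04) = 0.1378 Ω
R₍21.3₎ = R₍0₎(1 + αΔT) = 0.1378 × (1 + 0.0038×21.3) = 0.1489 Ω
V = IR = 167 × 0.1489 = 24.9 V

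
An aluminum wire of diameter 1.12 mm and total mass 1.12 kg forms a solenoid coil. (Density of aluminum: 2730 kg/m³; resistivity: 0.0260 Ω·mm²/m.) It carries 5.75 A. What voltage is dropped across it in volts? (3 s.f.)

63.2 V

ρ = 0.0260 Ω·mm²/m = 2.60×10^-8 Ω·m
A = π(d/2)² = π(5.6000e-04 m)² = 9.8520e-07 m²
L = m/(density·A) = 1.12/(2730×9.8520e-07) = 416.4 m
R = ρL/A = (2.60×10^-8)(416.4)/(9.8520e-07) = 10.99 Ω
V = IR = 5.75 × 10.99 = 63.2 V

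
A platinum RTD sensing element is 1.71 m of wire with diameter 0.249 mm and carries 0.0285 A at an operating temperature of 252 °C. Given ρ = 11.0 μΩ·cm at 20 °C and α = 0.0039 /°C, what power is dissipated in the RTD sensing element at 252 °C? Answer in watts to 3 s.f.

0.00598 W

ρ = 11.0 μΩ·cm = 1.10×10^-7 Ω·m
A = π(d/2)² = π(1.2450e-04 m)² = 4.870e-08 m²
R₍20₎ = ρL/A = (1.10×10^-7)(1.71)/(4.870e-08) = 3.863 Ω
R₍252₎ = R₍20₎(1 + αΔT) = 3.863 × (1 + 0.0039×232) = 7.358 Ω
P = I²R = (0.0285)² × 7.358 = 0.00598 W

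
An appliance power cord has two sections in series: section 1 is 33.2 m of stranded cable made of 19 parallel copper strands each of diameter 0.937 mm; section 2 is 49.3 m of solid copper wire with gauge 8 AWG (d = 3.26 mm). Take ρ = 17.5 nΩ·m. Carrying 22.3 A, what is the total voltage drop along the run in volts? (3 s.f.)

ρ = 17.5 nΩ·m = 1.75×10^-8 Ω·m
Section 1: A_strand = π(4.6850e-04)² = 6.896e-07 m²; R₁ = ρL/(N·A_s) = (1.75×10^-8)(33.2)/(19×6.896e-07) = 0.04435 Ω
Section 2: A = π(3.26/2 mm)² = π(1.6300e-03 m)² = 8.347e-06 m²
R₂ = (1.75×10^-8)(49.3)/(8.347e-06) = 0.1034 Ω
R = R₁ + R₂ = 0.1477 Ω
V = IR = 22.3 × 0.1477 = 3.29 V

3.29 V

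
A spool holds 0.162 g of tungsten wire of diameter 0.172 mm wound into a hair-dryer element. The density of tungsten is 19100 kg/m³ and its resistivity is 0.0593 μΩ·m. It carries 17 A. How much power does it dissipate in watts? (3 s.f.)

ρ = 0.0593 μΩ·m = 5.93×10^-8 Ω·m
A = π(d/2)² = π(8.6000e-05 m)² = 2.3235e-08 m²
L = m/(density·A) = 1.620×10^-4/(19100×2.3235e-08) = 0.365 m
R = ρL/A = (5.93×10^-8)(0.365)/(2.3235e-08) = 0.9316 Ω
P = I²R = (17)² × 0.9316 = 269 W

269 W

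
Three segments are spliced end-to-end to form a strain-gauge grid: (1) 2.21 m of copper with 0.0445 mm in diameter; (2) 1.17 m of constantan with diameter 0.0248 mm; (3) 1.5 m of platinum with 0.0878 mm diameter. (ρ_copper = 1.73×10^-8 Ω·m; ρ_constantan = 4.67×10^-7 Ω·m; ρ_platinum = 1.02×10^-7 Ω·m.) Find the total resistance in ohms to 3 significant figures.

Seg 1: A = π(d/2)² = π(2.2250e-05 m)² = 1.555e-09 m²
R_1 = (1.73×10^-8)(2.21)/(1.555e-09) = 24.58 Ω
Seg 2: A = π(d/2)² = π(1.2400e-05 m)² = 4.831e-10 m²
R_2 = (4.67×10^-7)(1.17)/(4.831e-10) = 1131 Ω
Seg 3: A = π(d/2)² = π(4.3900e-05 m)² = 6.055e-09 m²
R_3 = (1.02×10^-7)(1.5)/(6.055e-09) = 25.27 Ω
R_total = R_1 + R_2 + R_3 = 1180 Ω

1180 Ω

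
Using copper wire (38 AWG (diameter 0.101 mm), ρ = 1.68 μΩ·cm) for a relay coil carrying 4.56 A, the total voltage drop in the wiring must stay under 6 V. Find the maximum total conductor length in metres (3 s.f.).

ρ = 1.68 μΩ·cm = 1.68×10^-8 Ω·m
A = π(0.101/2 mm)² = π(5.0500e-05 m)² = 8.012e-09 m²
L_max = V_max·A/(1·ρI) = (6)(8.012e-09)/(1.68×10^-8×4.56) = 0.627 m

0.627 m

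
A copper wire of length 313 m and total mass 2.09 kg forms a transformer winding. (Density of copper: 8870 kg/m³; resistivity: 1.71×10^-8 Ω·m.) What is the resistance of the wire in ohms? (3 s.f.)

A = m/(density·L) = 2.09/(8870×313) = 7.5280e-07 m²
R = ρL/A = (1.71×10^-8)(313)/(7.5280e-07) = 7.11 Ω

7.11 Ω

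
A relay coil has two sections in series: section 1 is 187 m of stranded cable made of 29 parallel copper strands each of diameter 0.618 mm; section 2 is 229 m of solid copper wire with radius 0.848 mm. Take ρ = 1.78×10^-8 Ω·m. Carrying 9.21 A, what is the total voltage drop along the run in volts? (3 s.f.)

20.1 V

Section 1: A_strand = π(3.0900e-04)² = 3.000e-07 m²; R₁ = ρL/(N·A_s) = (1.78×10^-8)(187)/(29×3.000e-07) = 0.3826 Ω
Section 2: A = πr² = π(8.4800e-04 m)² = 2.259e-06 m²
R₂ = (1.78×10^-8)(229)/(2.259e-06) = 1.804 Ω
R = R₁ + R₂ = 2.187 Ω
V = IR = 9.21 × 2.187 = 20.1 V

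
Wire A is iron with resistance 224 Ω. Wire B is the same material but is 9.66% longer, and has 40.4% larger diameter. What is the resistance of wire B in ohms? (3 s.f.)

125 Ω

R ∝ L/d², so R_B/R_A = (1 + 9.66/100) × (1 + 40.4/100)⁻²
= 1.097 × 0.5073 = 0.5563
R_B = 0.5563 × 224 = 125 Ω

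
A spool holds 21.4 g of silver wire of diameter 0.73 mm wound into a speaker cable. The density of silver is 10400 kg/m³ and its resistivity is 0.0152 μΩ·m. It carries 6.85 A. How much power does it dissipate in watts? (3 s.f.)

ρ = 0.0152 μΩ·m = 1.52×10^-8 Ω·m
A = π(d/2)² = π(3.6500e-04 m)² = 4.1854e-07 m²
L = m/(density·A) = 0.0214/(10400×4.1854e-07) = 4.916 m
R = ρL/A = (1.52×10^-8)(4.916)/(4.1854e-07) = 0.1785 Ω
P = I²R = (6.85)² × 0.1785 = 8.38 W

8.38 W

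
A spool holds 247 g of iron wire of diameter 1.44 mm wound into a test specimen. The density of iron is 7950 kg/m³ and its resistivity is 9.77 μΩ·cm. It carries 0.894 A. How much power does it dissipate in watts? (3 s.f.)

0.915 W

ρ = 9.77 μΩ·cm = 9.77×10^-8 Ω·m
A = π(d/2)² = π(7.2000e-04 m)² = 1.6286e-06 m²
L = m/(density·A) = 0.247/(7950×1.6286e-06) = 19.08 m
R = ρL/A = (9.77×10^-8)(19.08)/(1.6286e-06) = 1.144 Ω
P = I²R = (0.894)² × 1.144 = 0.915 W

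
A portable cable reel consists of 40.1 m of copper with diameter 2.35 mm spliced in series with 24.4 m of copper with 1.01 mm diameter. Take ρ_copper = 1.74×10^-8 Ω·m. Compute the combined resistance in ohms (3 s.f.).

0.691 Ω

Segment 1: A = π(d/2)² = π(1.1750e-03 m)² = 4.337e-06 m²
R₁ = ρL/A = (1.74×10^-8)(40.1)/(4.337e-06) = 0.1609 Ω
Segment 2: A = π(d/2)² = π(5.0500e-04 m)² = 8.012e-07 m²
R₂ = (1.74×10^-8)(24.4)/(8.012e-07) = 0.5299 Ω
R = R₁ + R₂ = 0.691 Ω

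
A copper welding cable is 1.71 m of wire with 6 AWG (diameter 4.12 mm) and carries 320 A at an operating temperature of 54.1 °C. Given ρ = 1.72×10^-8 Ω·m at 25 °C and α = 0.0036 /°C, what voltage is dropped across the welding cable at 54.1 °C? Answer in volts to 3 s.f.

A = π(4.12/2 mm)² = π(2.0600e-03 m)² = 1.333e-05 m²
R₍25₎ = ρL/A = (1.72×10^-8)(1.71)/(1.333e-05) = 0.002206 Ω
R₍54.1₎ = R₍25₎(1 + αΔT) = 0.002206 × (1 + 0.0036×29.1) = 0.002437 Ω
V = IR = 320 × 0.002437 = 0.780 V

0.780 V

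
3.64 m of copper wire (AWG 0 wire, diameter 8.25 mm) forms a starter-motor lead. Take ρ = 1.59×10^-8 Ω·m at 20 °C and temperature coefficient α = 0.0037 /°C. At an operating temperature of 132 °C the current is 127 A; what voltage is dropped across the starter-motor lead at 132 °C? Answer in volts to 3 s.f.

0.194 V

A = π(8.25/2 mm)² = π(4.1250e-03 m)² = 5.346e-05 m²
R₍20₎ = ρL/A = (1.59×10^-8)(3.64)/(5.346e-05) = 0.001083 Ω
R₍132₎ = R₍20₎(1 + αΔT) = 0.001083 × (1 + 0.0037×112) = 0.001531 Ω
V = IR = 127 × 0.001531 = 0.194 V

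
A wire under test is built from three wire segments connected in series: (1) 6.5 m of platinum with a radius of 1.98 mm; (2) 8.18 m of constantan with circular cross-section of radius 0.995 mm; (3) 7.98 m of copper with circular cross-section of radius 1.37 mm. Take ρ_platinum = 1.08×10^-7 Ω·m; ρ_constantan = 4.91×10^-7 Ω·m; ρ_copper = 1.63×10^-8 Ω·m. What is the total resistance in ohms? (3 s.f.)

Seg 1: A = πr² = π(1.9800e-03 m)² = 1.232e-05 m²
R_1 = (1.08×10^-7)(6.5)/(1.232e-05) = 0.057 Ω
Seg 2: A = πr² = π(9.9500e-04 m)² = 3.110e-06 m²
R_2 = (4.91×10^-7)(8.18)/(3.110e-06) = 1.291 Ω
Seg 3: A = πr² = π(1.3700e-03 m)² = 5.896e-06 m²
R_3 = (1.63×10^-8)(7.98)/(5.896e-06) = 0.02206 Ω
R_total = R_1 + R_2 + R_3 = 1.37 Ω

1.37 Ω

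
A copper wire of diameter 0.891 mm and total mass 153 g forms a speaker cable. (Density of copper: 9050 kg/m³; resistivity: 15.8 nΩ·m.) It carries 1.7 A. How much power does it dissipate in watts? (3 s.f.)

ρ = 15.8 nΩ·m = 1.58×10^-8 Ω·m
A = π(d/2)² = π(4.4550e-04 m)² = 6.2351e-07 m²
L = m/(density·A) = 0.153/(9050×6.2351e-07) = 27.11 m
R = ρL/A = (1.58×10^-8)(27.11)/(6.2351e-07) = 0.6871 Ω
P = I²R = (1.7)² × 0.6871 = 1.99 W

1.99 W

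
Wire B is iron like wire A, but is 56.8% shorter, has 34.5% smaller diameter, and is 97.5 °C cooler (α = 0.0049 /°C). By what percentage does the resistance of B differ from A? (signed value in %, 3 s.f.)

R ∝ ρL/d² with ρ ∝ (1+αΔT), so R_B/R_A = (1 − 56.8/100) × (1 − 34.5/100)⁻² × (1 − 0.0049×97.5)
= 0.432 × 2.331 × 0.5222 = 0.5259
(R_B − R_A)/R_A = 0.5259 − 1 = -47.4%

-47.4%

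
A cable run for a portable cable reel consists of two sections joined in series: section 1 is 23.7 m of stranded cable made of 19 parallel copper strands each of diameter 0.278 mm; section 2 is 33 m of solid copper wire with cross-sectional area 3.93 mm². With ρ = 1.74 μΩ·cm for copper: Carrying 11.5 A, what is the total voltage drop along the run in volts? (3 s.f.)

5.79 V

ρ = 1.74 μΩ·cm = 1.74×10^-8 Ω·m
Section 1: A_strand = π(1.3900e-04)² = 6.070e-08 m²; R₁ = ρL/(N·A_s) = (1.74×10^-8)(23.7)/(19×6.070e-08) = 0.3576 Ω
Section 2: A = 3.93 mm² = 3.930e-06 m²
R₂ = (1.74×10^-8)(33)/(3.930e-06) = 0.1461 Ω
R = R₁ + R₂ = 0.5037 Ω
V = IR = 11.5 × 0.5037 = 5.79 V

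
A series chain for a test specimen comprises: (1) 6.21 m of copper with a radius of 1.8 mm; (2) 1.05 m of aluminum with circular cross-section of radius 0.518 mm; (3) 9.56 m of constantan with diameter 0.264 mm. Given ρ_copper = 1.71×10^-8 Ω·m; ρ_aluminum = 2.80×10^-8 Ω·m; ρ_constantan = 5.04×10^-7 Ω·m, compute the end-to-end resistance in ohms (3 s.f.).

88.1 Ω

Seg 1: A = πr² = π(1.8000e-03 m)² = 1.018e-05 m²
R_1 = (1.71×10^-8)(6.21)/(1.018e-05) = 0.01043 Ω
Seg 2: A = πr² = π(5.1800e-04 m)² = 8.430e-07 m²
R_2 = (2.80×10^-8)(1.05)/(8.430e-07) = 0.03488 Ω
Seg 3: A = π(d/2)² = π(1.3200e-04 m)² = 5.474e-08 m²
R_3 = (5.04×10^-7)(9.56)/(5.474e-08) = 88.02 Ω
R_total = R_1 + R_2 + R_3 = 88.1 Ω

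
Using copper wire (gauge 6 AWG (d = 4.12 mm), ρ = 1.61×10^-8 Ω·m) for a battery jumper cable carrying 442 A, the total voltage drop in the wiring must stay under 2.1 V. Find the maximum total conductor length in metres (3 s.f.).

3.93 m

A = π(4.12/2 mm)² = π(2.0600e-03 m)² = 1.333e-05 m²
L_max = V_max·A/(1·ρI) = (2.1)(1.333e-05)/(1.61×10^-8×442) = 3.93 m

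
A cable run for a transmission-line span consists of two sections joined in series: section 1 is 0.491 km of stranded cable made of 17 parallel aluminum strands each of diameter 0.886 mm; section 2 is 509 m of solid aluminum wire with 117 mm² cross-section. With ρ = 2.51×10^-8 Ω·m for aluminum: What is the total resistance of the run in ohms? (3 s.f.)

1.29 Ω

Section 1: A_strand = π(4.4300e-04)² = 6.165e-07 m²; R₁ = ρL/(N·A_s) = (2.51×10^-8)(491)/(17×6.165e-07) = 1.176 Ω
Section 2: A = 117 mm² = 1.170e-04 m²
R₂ = (2.51×10^-8)(509)/(1.170e-04) = 0.1092 Ω
R = R₁ + R₂ = 1.29 Ω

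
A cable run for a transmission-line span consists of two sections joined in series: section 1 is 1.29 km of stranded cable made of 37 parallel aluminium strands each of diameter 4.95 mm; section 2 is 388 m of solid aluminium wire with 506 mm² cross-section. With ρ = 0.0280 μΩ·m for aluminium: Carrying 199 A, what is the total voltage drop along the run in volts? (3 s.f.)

ρ = 0.0280 μΩ·m = 2.80×10^-8 Ω·m
Section 1: A_strand = π(2.4750e-03)² = 1.924e-05 m²; R₁ = ρL/(N·A_s) = (2.80×10^-8)(1290)/(37×1.924e-05) = 0.05073 Ω
Section 2: A = 506 mm² = 5.060e-04 m²
R₂ = (2.80×10^-8)(388)/(5.060e-04) = 0.02147 Ω
R = R₁ + R₂ = 0.0722 Ω
V = IR = 199 × 0.0722 = 14.4 V

14.4 V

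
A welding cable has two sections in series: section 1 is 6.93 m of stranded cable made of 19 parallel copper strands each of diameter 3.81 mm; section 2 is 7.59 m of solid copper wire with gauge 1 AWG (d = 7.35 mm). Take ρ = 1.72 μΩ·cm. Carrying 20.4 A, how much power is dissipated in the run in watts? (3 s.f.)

ρ = 1.72 μΩ·cm = 1.72×10^-8 Ω·m
Section 1: A_strand = π(1.9050e-03)² = 1.140e-05 m²; R₁ = ρL/(N·A_s) = (1.72×10^-8)(6.93)/(19×1.140e-05) = 5.503×10^-4 Ω
Section 2: A = π(7.35/2 mm)² = π(3.6750e-03 m)² = 4.243e-05 m²
R₂ = (1.72×10^-8)(7.59)/(4.243e-05) = 0.003077 Ω
R = R₁ + R₂ = 0.003627 Ω
P = I²R = (20.4)² × 0.003627 = 1.51 W

1.51 W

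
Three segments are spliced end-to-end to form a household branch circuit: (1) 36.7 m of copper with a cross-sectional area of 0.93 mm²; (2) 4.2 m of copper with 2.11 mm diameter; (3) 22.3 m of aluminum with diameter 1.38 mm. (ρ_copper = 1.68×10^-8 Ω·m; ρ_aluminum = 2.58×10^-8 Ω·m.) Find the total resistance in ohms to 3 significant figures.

1.07 Ω

Seg 1: A = 0.93 mm² = 9.300e-07 m²
R_1 = (1.68×10^-8)(36.7)/(9.300e-07) = 0.663 Ω
Seg 2: A = π(d/2)² = π(1.0550e-03 m)² = 3.497e-06 m²
R_2 = (1.68×10^-8)(4.2)/(3.497e-06) = 0.02018 Ω
Seg 3: A = π(d/2)² = π(6.9000e-04 m)² = 1.496e-06 m²
R_3 = (2.58×10^-8)(22.3)/(1.496e-06) = 0.3847 Ω
R_total = R_1 + R_2 + R_3 = 1.07 Ω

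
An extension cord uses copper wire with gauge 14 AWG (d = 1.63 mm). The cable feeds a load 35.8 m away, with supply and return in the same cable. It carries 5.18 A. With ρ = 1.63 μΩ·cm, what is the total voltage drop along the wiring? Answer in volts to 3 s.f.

ρ = 1.63 μΩ·cm = 1.63×10^-8 Ω·m
A = π(1.63/2 mm)² = π(8.1500e-04 m)² = 2.087e-06 m²
Total conductor length (both ways) L = 2 × 35.8 = 71.6 m
R = ρL/A = (1.63×10^-8)(71.6)/(2.087e-06) = 0.5593 Ω
V = IR = 5.18 × 0.5593 = 2.90 V

2.90 V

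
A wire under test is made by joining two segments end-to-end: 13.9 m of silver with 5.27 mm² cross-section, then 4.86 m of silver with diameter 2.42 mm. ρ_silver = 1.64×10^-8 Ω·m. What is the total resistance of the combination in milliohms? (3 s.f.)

Segment 1: A = 5.27 mm² = 5.270e-06 m²
R₁ = ρL/A = (1.64×10^-8)(13.9)/(5.270e-06) = 0.04326 Ω
Segment 2: A = π(d/2)² = π(1.2100e-03 m)² = 4.600e-06 m²
R₂ = (1.64×10^-8)(4.86)/(4.600e-06) = 0.01733 Ω
R = R₁ + R₂ = 60.6 mΩ

60.6 mΩ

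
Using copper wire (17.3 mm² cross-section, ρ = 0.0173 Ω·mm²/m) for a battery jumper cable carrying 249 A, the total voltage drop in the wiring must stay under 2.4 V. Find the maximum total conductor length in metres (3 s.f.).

ρ = 0.0173 Ω·mm²/m = 1.73×10^-8 Ω·m
A = 17.3 mm² = 1.730e-05 m²
L_max = V_max·A/(1·ρI) = (2.4)(1.730e-05)/(1.73×10^-8×249) = 9.64 m

9.64 m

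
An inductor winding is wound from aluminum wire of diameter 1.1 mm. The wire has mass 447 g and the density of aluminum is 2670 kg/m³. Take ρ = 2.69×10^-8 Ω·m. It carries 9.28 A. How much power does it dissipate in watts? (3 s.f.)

429 W

A = π(d/2)² = π(5.5000e-04 m)² = 9.5033e-07 m²
L = m/(density·A) = 0.447/(2670×9.5033e-07) = 176.2 m
R = ρL/A = (2.69×10^-8)(176.2)/(9.5033e-07) = 4.987 Ω
P = I²R = (9.28)² × 4.987 = 429 W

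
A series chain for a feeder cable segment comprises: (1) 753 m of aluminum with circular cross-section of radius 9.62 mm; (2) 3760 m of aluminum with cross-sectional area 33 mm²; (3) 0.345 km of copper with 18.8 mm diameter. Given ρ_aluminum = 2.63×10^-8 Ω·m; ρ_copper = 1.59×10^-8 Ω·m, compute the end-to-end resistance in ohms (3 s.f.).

Seg 1: A = πr² = π(9.6200e-03 m)² = 2.907e-04 m²
R_1 = (2.63×10^-8)(753)/(2.907e-04) = 0.06812 Ω
Seg 2: A = 33 mm² = 3.300e-05 m²
R_2 = (2.63×10^-8)(3760)/(3.300e-05) = 2.997 Ω
Seg 3: A = π(d/2)² = π(9.4000e-03 m)² = 2.776e-04 m²
R_3 = (1.59×10^-8)(345)/(2.776e-04) = 0.01976 Ω
R_total = R_1 + R_2 + R_3 = 3.08 Ω

3.08 Ω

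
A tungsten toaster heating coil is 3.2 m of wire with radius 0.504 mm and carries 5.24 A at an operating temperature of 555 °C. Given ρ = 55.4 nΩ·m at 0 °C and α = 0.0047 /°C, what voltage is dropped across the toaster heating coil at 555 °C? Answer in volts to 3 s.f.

4.20 V

ρ = 55.4 nΩ·m = 5.54×10^-8 Ω·m
A = πr² = π(5.0400e-04 m)² = 7.980e-07 m²
R₍0₎ = ρL/A = (5.54×10^-8)(3.2)/(7.980e-07) = 0.2222 Ω
R₍555₎ = R₍0₎(1 + αΔT) = 0.2222 × (1 + 0.0047×555) = 0.8016 Ω
V = IR = 5.24 × 0.8016 = 4.20 V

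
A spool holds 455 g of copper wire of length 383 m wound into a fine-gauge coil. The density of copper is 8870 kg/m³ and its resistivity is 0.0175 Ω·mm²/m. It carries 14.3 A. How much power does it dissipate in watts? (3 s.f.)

ρ = 0.0175 Ω·mm²/m = 1.75×10^-8 Ω·m
A = m/(density·L) = 0.455/(8870×383) = 1.3393e-07 m²
R = ρL/A = (1.75×10^-8)(383)/(1.3393e-07) = 50.04 Ω
P = I²R = (14.3)² × 50.04 = 10200 W

10200 W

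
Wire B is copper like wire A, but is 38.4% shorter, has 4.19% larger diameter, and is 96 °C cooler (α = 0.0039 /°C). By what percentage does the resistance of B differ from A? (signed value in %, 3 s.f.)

-64.5%

R ∝ ρL/d² with ρ ∝ (1+αΔT), so R_B/R_A = (1 − 38.4/100) × (1 + 4.19/100)⁻² × (1 − 0.0039×96)
= 0.616 × 0.9212 × 0.6256 = 0.355
(R_B − R_A)/R_A = 0.355 − 1 = -64.5%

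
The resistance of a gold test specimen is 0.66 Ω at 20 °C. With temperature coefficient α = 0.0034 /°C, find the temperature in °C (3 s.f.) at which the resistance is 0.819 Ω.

90.9 °C

R = R₀(1 + α(T − T₀)) ⇒ T = T₀ + (R/R₀ − 1)/α
T = 20 + (0.819/0.66 − 1)/0.0034 = 20 + (0.2409)/0.0034 = 90.9 °C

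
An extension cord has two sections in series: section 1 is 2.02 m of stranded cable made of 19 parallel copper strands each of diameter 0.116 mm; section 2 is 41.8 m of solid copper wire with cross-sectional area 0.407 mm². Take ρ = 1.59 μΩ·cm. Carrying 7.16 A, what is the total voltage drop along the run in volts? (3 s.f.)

ρ = 1.59 μΩ·cm = 1.59×10^-8 Ω·m
Section 1: A_strand = π(5.8000e-05)² = 1.057e-08 m²; R₁ = ρL/(N·A_s) = (1.59×10^-8)(2.02)/(19×1.057e-08) = 0.16 Ω
Section 2: A = 0.407 mm² = 4.070e-07 m²
R₂ = (1.59×10^-8)(41.8)/(4.070e-07) = 1.633 Ω
R = R₁ + R₂ = 1.793 Ω
V = IR = 7.16 × 1.793 = 12.8 V

12.8 V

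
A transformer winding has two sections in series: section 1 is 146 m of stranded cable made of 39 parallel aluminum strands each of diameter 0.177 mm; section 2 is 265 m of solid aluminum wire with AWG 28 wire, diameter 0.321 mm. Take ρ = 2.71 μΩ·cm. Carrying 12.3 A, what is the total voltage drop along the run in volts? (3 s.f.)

ρ = 2.71 μΩ·cm = 2.71×10^-8 Ω·m
Section 1: A_strand = π(8.8500e-05)² = 2.461e-08 m²; R₁ = ρL/(N·A_s) = (2.71×10^-8)(146)/(39×2.461e-08) = 4.123 Ω
Section 2: A = π(0.321/2 mm)² = π(1.6050e-04 m)² = 8.093e-08 m²
R₂ = (2.71×10^-8)(265)/(8.093e-08) = 88.74 Ω
R = R₁ + R₂ = 92.86 Ω
V = IR = 12.3 × 92.86 = 1140 V

1140 V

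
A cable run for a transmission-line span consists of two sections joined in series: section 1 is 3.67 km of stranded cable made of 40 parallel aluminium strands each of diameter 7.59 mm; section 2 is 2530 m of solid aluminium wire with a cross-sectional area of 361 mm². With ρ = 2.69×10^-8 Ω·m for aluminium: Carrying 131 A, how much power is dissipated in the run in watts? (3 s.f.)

4170 W

Section 1: A_strand = π(3.7950e-03)² = 4.525e-05 m²; R₁ = ρL/(N·A_s) = (2.69×10^-8)(3670)/(40×4.525e-05) = 0.05455 Ω
Section 2: A = 361 mm² = 3.610e-04 m²
R₂ = (2.69×10^-8)(2530)/(3.610e-04) = 0.1885 Ω
R = R₁ + R₂ = 0.2431 Ω
P = I²R = (131)² × 0.2431 = 4170 W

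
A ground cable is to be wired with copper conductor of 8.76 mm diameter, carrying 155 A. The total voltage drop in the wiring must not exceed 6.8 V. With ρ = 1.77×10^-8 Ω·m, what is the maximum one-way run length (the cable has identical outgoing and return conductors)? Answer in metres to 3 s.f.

74.7 m

A = π(d/2)² = π(4.3800e-03 m)² = 6.027e-05 m²
L_max = V_max·A/(2·ρI) = (6.8)(6.027e-05)/(2×1.77×10^-8×155) = 74.7 m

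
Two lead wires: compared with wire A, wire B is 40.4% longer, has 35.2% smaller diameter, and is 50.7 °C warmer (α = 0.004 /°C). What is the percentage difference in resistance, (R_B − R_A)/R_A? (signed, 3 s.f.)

R ∝ ρL/d² with ρ ∝ (1+αΔT), so R_B/R_A = (1 + 40.4/100) × (1 − 35.2/100)⁻² × (1 + 0.004×50.7)
= 1.404 × 2.381 × 1.203 = 4.022
(R_B − R_A)/R_A = 4.022 − 1 = 302%

302%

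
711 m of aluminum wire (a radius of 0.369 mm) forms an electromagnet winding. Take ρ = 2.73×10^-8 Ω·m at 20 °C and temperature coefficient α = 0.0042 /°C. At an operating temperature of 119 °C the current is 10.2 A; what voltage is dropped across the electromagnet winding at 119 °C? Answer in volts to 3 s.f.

655 V

A = πr² = π(3.6900e-04 m)² = 4.278e-07 m²
R₍20₎ = ρL/A = (2.73×10^-8)(711)/(4.278e-07) = 45.38 Ω
R₍119₎ = R₍20₎(1 + αΔT) = 45.38 × (1 + 0.0042×99) = 64.24 Ω
V = IR = 10.2 × 64.24 = 655 V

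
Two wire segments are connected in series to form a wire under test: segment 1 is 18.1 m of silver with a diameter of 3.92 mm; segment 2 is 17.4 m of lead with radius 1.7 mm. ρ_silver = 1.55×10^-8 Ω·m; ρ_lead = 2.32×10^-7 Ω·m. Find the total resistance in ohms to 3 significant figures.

Segment 1: A = π(d/2)² = π(1.9600e-03 m)² = 1.207e-05 m²
R₁ = ρL/A = (1.55×10^-8)(18.1)/(1.207e-05) = 0.02325 Ω
Segment 2: A = πr² = π(1.7000e-03 m)² = 9.079e-06 m²
R₂ = (2.32×10^-7)(17.4)/(9.079e-06) = 0.4446 Ω
R = R₁ + R₂ = 0.468 Ω

0.468 Ω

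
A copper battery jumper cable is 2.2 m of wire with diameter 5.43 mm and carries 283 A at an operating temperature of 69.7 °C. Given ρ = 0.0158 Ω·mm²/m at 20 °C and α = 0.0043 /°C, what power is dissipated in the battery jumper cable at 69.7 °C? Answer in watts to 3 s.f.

146 W

ρ = 0.0158 Ω·mm²/m = 1.58×10^-8 Ω·m
A = π(d/2)² = π(2.7150e-03 m)² = 2.316e-05 m²
R₍20₎ = ρL/A = (1.58×10^-8)(2.2)/(2.316e-05) = 0.001501 Ω
R₍69.7₎ = R₍20₎(1 + αΔT) = 0.001501 × (1 + 0.0043×49.7) = 0.001822 Ω
P = I²R = (283)² × 0.001822 = 146 W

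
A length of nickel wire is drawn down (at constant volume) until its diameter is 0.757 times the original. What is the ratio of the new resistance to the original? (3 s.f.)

3.05

Volume constant ⇒ L' = L/r² with r = 0.757. R' = ρL'/A' = ρ(L/r²)/(πr²d₀²/4) = R/r⁴.
Factor = 3.05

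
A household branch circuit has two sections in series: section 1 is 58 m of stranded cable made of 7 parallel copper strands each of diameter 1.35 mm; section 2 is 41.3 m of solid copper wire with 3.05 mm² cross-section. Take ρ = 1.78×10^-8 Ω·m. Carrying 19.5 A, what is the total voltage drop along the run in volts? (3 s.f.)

6.71 V

Section 1: A_strand = π(6.7500e-04)² = 1.431e-06 m²; R₁ = ρL/(N·A_s) = (1.78×10^-8)(58)/(7×1.431e-06) = 0.103 Ω
Section 2: A = 3.05 mm² = 3.050e-06 m²
R₂ = (1.78×10^-8)(41.3)/(3.050e-06) = 0.241 Ω
R = R₁ + R₂ = 0.3441 Ω
V = IR = 19.5 × 0.3441 = 6.71 V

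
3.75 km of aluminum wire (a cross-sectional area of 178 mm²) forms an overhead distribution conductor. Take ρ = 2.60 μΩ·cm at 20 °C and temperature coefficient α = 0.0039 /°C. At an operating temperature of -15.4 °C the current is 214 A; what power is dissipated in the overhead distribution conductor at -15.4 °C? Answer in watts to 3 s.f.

ρ = 2.60 μΩ·cm = 2.60×10^-8 Ω·m
A = 178 mm² = 1.780e-04 m²
R₍20₎ = ρL/A = (2.60×10^-8)(3750)/(1.780e-04) = 0.5478 Ω
R₍-15.4₎ = R₍20₎(1 + αΔT) = 0.5478 × (1 + 0.0039×-35.4) = 0.4721 Ω
P = I²R = (214)² × 0.4721 = 21600 W

21600 W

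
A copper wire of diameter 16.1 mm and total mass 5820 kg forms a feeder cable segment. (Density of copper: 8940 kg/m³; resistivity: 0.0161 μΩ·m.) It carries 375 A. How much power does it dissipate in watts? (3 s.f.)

ρ = 0.0161 μΩ·m = 1.61×10^-8 Ω·m
A = π(d/2)² = π(8.0500e-03 m)² = 2.0358e-04 m²
L = m/(density·A) = 5820/(8940×2.0358e-04) = 3198 m
R = ρL/A = (1.61×10^-8)(3198)/(2.0358e-04) = 0.2529 Ω
P = I²R = (375)² × 0.2529 = 35600 W

35600 W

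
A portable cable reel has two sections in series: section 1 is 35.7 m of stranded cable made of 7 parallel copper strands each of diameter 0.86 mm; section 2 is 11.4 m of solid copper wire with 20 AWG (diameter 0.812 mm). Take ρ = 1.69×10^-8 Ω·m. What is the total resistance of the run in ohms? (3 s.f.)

0.520 Ω

Section 1: A_strand = π(4.3000e-04)² = 5.809e-07 m²; R₁ = ρL/(N·A_s) = (1.69×10^-8)(35.7)/(7×5.809e-07) = 0.1484 Ω
Section 2: A = π(0.812/2 mm)² = π(4.0600e-04 m)² = 5.178e-07 m²
R₂ = (1.69×10^-8)(11.4)/(5.178e-07) = 0.372 Ω
R = R₁ + R₂ = 0.520 Ω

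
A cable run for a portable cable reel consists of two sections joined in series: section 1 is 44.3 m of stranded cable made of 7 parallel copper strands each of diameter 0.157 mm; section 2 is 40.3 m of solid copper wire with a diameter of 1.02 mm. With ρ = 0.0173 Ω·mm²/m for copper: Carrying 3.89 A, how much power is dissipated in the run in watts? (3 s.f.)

98.5 W

ρ = 0.0173 Ω·mm²/m = 1.73×10^-8 Ω·m
Section 1: A_strand = π(7.8500e-05)² = 1.936e-08 m²; R₁ = ρL/(N·A_s) = (1.73×10^-8)(44.3)/(7×1.936e-08) = 5.655 Ω
Section 2: A = π(d/2)² = π(5.1000e-04 m)² = 8.171e-07 m²
R₂ = (1.73×10^-8)(40.3)/(8.171e-07) = 0.8532 Ω
R = R₁ + R₂ = 6.509 Ω
P = I²R = (3.89)² × 6.509 = 98.5 W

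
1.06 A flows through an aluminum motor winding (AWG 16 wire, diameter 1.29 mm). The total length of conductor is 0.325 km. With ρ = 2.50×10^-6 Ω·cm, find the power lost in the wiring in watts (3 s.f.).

6.98 W

ρ = 2.50×10^-6 Ω·cm = 2.50×10^-8 Ω·m
A = π(1.29/2 mm)² = π(6.4500e-04 m)² = 1.307e-06 m²
R = ρL/A = (2.50×10^-8)(325)/(1.307e-06) = 6.217 Ω
P = I²R = (1.06)² × 6.217 = 6.98 W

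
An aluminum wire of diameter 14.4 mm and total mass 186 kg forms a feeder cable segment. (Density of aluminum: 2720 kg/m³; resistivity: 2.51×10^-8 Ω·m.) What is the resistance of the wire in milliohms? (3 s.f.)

64.7 mΩ

A = π(d/2)² = π(7.2000e-03 m)² = 1.6286e-04 m²
L = m/(density·A) = 186/(2720×1.6286e-04) = 419.9 m
R = ρL/A = (2.51×10^-8)(419.9)/(1.6286e-04) = 64.7 mΩ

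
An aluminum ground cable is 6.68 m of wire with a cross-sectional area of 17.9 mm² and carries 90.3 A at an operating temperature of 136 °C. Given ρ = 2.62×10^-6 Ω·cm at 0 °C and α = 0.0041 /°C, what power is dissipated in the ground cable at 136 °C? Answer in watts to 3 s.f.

ρ = 2.62×10^-6 Ω·cm = 2.62×10^-8 Ω·m
A = 17.9 mm² = 1.790e-05 m²
R₍0₎ = ρL/A = (2.62×10^-8)(6.68)/(1.790e-05) = 0.009777 Ω
R₍136₎ = R₍0₎(1 + αΔT) = 0.009777 × (1 + 0.0041×136) = 0.01523 Ω
P = I²R = (90.3)² × 0.01523 = 124 W

124 W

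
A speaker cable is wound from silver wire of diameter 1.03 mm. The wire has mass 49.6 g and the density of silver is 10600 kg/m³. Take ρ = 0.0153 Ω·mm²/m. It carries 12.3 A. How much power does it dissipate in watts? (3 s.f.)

ρ = 0.0153 Ω·mm²/m = 1.53×10^-8 Ω·m
A = π(d/2)² = π(5.1500e-04 m)² = 8.3323e-07 m²
L = m/(density·A) = 0.0496/(10600×8.3323e-07) = 5.616 m
R = ρL/A = (1.53×10^-8)(5.616)/(8.3323e-07) = 0.1031 Ω
P = I²R = (12.3)² × 0.1031 = 15.6 W

15.6 W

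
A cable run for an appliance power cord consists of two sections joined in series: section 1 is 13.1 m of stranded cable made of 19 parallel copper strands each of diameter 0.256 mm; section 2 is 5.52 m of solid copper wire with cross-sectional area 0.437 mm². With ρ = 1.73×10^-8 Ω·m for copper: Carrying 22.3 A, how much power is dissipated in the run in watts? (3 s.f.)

Section 1: A_strand = π(1.2800e-04)² = 5.147e-08 m²; R₁ = ρL/(N·A_s) = (1.73×10^-8)(13.1)/(19×5.147e-08) = 0.2317 Ω
Section 2: A = 0.437 mm² = 4.370e-07 m²
R₂ = (1.73×10^-8)(5.52)/(4.370e-07) = 0.2185 Ω
R = R₁ + R₂ = 0.4503 Ω
P = I²R = (22.3)² × 0.4503 = 224 W

224 W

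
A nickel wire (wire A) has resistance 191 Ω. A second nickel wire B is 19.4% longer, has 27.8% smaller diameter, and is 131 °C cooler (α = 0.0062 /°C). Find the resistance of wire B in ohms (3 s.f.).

82.2 Ω

R ∝ ρL/d² with ρ ∝ (1+αΔT), so R_B/R_A = (1 + 19.4/100) × (1 − 27.8/100)⁻² × (1 − 0.0062×131)
= 1.194 × 1.918 × 0.1878 = 0.4302
R_B = 0.4302 × 191 = 82.2 Ω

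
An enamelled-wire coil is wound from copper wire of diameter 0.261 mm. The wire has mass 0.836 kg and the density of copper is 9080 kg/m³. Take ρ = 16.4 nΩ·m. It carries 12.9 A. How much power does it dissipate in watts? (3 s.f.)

87800 W

ρ = 16.4 nΩ·m = 1.64×10^-8 Ω·m
A = π(d/2)² = π(1.3050e-04 m)² = 5.3502e-08 m²
L = m/(density·A) = 0.836/(9080×5.3502e-08) = 1721 m
R = ρL/A = (1.64×10^-8)(1721)/(5.3502e-08) = 527.5 Ω
P = I²R = (12.9)² × 527.5 = 87800 W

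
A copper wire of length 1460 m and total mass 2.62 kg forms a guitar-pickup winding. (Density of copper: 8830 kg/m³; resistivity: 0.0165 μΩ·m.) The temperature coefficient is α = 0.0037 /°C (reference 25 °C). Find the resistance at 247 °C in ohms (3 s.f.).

216 Ω

ρ = 0.0165 μΩ·m = 1.65×10^-8 Ω·m
A = m/(density·L) = 2.62/(8830×1460) = 2.0323e-07 m²
R = ρL/A = (1.65×10^-8)(1460)/(2.0323e-07) = 118.5 Ω
R(247 °C) = 118.5 × (1 + 0.0037×222) = 216 Ω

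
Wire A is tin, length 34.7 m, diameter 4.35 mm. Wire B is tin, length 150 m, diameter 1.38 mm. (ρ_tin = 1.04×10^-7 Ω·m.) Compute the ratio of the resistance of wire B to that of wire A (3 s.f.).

43.0

R ∝ ρL/d², so R_B/R_A = (L_B/L_A) × (d_A/d_B)²
= (150/34.7) × (4.35/1.38)² = 43.0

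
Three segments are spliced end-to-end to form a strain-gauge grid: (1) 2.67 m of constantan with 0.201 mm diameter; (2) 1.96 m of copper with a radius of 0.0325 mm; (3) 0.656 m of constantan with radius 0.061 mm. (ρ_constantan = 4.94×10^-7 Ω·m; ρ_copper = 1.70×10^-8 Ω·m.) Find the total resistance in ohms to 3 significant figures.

Seg 1: A = π(d/2)² = π(1.0050e-04 m)² = 3.173e-08 m²
R_1 = (4.94×10^-7)(2.67)/(3.173e-08) = 41.57 Ω
Seg 2: A = πr² = π(3.2500e-05 m)² = 3.318e-09 m²
R_2 = (1.70×10^-8)(1.96)/(3.318e-09) = 10.04 Ω
Seg 3: A = πr² = π(6.1000e-05 m)² = 1.169e-08 m²
R_3 = (4.94×10^-7)(0.656)/(1.169e-08) = 27.72 Ω
R_total = R_1 + R_2 + R_3 = 79.3 Ω

79.3 Ω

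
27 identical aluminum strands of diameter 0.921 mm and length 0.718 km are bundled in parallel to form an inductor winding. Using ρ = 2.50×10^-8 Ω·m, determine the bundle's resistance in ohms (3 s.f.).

A_strand = π(4.6050e-04 m)² = 6.662e-07 m²
R_strand = ρL/A = (2.50×10^-8)(718)/(6.662e-07) = 26.94 Ω
R_total = R_strand/N = 26.94/27 = 0.998 Ω

0.998 Ω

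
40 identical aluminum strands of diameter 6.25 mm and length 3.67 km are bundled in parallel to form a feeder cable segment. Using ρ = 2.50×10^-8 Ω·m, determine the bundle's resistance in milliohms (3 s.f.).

A_strand = π(3.1250e-03 m)² = 3.068e-05 m²
R_strand = ρL/A = (2.50×10^-8)(3670)/(3.068e-05) = 2.991 Ω
R_total = R_strand/N = 2.991/40 = 74.8 mΩ

74.8 mΩ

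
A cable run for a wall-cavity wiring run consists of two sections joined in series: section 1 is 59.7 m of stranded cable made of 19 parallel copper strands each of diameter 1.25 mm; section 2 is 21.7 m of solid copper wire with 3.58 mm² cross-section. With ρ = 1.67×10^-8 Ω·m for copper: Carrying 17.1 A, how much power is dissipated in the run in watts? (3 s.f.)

42.1 W

Section 1: A_strand = π(6.2500e-04)² = 1.227e-06 m²; R₁ = ρL/(N·A_s) = (1.67×10^-8)(59.7)/(19×1.227e-06) = 0.04276 Ω
Section 2: A = 3.58 mm² = 3.580e-06 m²
R₂ = (1.67×10^-8)(21.7)/(3.580e-06) = 0.1012 Ω
R = R₁ + R₂ = 0.144 Ω
P = I²R = (17.1)² × 0.144 = 42.1 W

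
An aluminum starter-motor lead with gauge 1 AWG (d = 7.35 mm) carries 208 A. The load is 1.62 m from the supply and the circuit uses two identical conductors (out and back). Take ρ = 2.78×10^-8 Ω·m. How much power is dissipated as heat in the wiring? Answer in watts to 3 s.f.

A = π(7.35/2 mm)² = π(3.6750e-03 m)² = 4.243e-05 m²
Total conductor length (both ways) L = 2 × 1.62 = 3.24 m
R = ρL/A = (2.78×10^-8)(3.24)/(4.243e-05) = 0.002123 Ω
P = I²R = (208)² × 0.002123 = 91.8 W

91.8 W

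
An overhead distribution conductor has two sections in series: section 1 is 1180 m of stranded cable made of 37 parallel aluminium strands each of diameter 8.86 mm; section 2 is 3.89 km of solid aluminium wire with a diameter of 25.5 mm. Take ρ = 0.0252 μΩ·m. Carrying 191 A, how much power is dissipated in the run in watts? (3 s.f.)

ρ = 0.0252 μΩ·m = 2.52×10^-8 Ω·m
Section 1: A_strand = π(4.4300e-03)² = 6.165e-05 m²; R₁ = ρL/(N·A_s) = (2.52×10^-8)(1180)/(37×6.165e-05) = 0.01304 Ω
Section 2: A = π(d/2)² = π(1.2750e-02 m)² = 5.107e-04 m²
R₂ = (2.52×10^-8)(3890)/(5.107e-04) = 0.1919 Ω
R = R₁ + R₂ = 0.205 Ω
P = I²R = (191)² × 0.205 = 7480 W

7480 W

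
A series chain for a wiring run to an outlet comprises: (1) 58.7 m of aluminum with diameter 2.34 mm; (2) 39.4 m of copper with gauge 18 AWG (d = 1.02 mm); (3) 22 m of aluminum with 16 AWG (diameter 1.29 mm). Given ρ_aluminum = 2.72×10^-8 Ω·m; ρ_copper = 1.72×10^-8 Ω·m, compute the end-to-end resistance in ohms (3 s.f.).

1.66 Ω

Seg 1: A = π(d/2)² = π(1.1700e-03 m)² = 4.301e-06 m²
R_1 = (2.72×10^-8)(58.7)/(4.301e-06) = 0.3713 Ω
Seg 2: A = π(1.02/2 mm)² = π(5.1000e-04 m)² = 8.171e-07 m²
R_2 = (1.72×10^-8)(39.4)/(8.171e-07) = 0.8293 Ω
Seg 3: A = π(1.29/2 mm)² = π(6.4500e-04 m)² = 1.307e-06 m²
R_3 = (2.72×10^-8)(22)/(1.307e-06) = 0.4578 Ω
R_total = R_1 + R_2 + R_3 = 1.66 Ω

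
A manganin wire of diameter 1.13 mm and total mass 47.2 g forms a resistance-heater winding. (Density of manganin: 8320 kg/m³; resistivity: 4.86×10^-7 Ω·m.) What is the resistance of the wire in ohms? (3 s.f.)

2.74 Ω

A = π(d/2)² = π(5.6500e-04 m)² = 1.0029e-06 m²
L = m/(density·A) = 0.0472/(8320×1.0029e-06) = 5.657 m
R = ρL/A = (4.86×10^-7)(5.657)/(1.0029e-06) = 2.74 Ω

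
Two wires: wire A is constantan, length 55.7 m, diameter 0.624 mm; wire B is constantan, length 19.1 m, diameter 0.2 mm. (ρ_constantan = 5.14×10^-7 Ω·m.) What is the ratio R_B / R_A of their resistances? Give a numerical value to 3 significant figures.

3.34

R ∝ ρL/d², so R_B/R_A = (L_B/L_A) × (d_A/d_B)²
= (19.1/55.7) × (0.624/0.2)² = 3.34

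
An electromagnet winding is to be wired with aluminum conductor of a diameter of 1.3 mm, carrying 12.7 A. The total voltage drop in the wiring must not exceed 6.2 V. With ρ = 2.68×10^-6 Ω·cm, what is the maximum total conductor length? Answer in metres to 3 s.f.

ρ = 2.68×10^-6 Ω·cm = 2.68×10^-8 Ω·m
A = π(d/2)² = π(6.5000e-04 m)² = 1.327e-06 m²
L_max = V_max·A/(1·ρI) = (6.2)(1.327e-06)/(2.68×10^-8×12.7) = 24.2 m

24.2 m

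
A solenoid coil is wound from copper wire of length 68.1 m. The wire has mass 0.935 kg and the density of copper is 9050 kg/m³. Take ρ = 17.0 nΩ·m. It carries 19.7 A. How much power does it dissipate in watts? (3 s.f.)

296 W

ρ = 17.0 nΩ·m = 1.70×10^-8 Ω·m
A = m/(density·L) = 0.935/(9050×68.1) = 1.5171e-06 m²
R = ρL/A = (1.70×10^-8)(68.1)/(1.5171e-06) = 0.7631 Ω
P = I²R = (19.7)² × 0.7631 = 296 W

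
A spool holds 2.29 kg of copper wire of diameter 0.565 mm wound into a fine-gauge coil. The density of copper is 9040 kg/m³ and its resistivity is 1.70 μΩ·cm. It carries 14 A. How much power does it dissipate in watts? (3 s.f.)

ρ = 1.70 μΩ·cm = 1.70×10^-8 Ω·m
A = π(d/2)² = π(2.8250e-04 m)² = 2.5072e-07 m²
L = m/(density·A) = 2.29/(9040×2.5072e-07) = 1010 m
R = ρL/A = (1.70×10^-8)(1010)/(2.5072e-07) = 68.51 Ω
P = I²R = (14)² × 68.51 = 13400 W

13400 W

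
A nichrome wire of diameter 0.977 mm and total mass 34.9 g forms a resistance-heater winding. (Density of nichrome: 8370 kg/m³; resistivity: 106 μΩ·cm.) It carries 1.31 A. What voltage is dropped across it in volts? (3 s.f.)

10.3 V

ρ = 106 μΩ·cm = 1.06×10^-6 Ω·m
A = π(d/2)² = π(4.8850e-04 m)² = 7.4969e-07 m²
L = m/(density·A) = 0.0349/(8370×7.4969e-07) = 5.562 m
R = ρL/A = (1.06×10^-6)(5.562)/(7.4969e-07) = 7.864 Ω
V = IR = 1.31 × 7.864 = 10.3 V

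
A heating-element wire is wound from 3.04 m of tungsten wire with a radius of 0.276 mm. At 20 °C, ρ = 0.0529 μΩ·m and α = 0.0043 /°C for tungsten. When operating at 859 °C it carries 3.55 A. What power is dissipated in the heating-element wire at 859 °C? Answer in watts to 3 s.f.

ρ = 0.0529 μΩ·m = 5.29×10^-8 Ω·m
A = πr² = π(2.7600e-04 m)² = 2.393e-07 m²
R₍20₎ = ρL/A = (5.29×10^-8)(3.04)/(2.393e-07) = 0.672 Ω
R₍859₎ = R₍20₎(1 + αΔT) = 0.672 × (1 + 0.0043×839) = 3.096 Ω
P = I²R = (3.55)² × 3.096 = 39.0 W

39.0 W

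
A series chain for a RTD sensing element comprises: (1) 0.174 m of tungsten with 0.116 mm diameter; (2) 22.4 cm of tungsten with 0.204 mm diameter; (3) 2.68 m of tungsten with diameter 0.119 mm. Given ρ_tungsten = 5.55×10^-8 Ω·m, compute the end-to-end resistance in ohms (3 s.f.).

14.7 Ω

Seg 1: A = π(d/2)² = π(5.8000e-05 m)² = 1.057e-08 m²
R_1 = (5.55×10^-8)(0.174)/(1.057e-08) = 0.9138 Ω
Seg 2: A = π(d/2)² = π(1.0200e-04 m)² = 3.269e-08 m²
R_2 = (5.55×10^-8)(0.224)/(3.269e-08) = 0.3804 Ω
Seg 3: A = π(d/2)² = π(5.9500e-05 m)² = 1.112e-08 m²
R_3 = (5.55×10^-8)(2.68)/(1.112e-08) = 13.37 Ω
R_total = R_1 + R_2 + R_3 = 14.7 Ω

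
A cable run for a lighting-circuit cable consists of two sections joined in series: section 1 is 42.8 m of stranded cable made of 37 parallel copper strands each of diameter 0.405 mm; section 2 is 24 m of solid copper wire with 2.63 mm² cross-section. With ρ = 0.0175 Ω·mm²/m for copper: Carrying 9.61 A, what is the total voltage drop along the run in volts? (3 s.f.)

ρ = 0.0175 Ω·mm²/m = 1.75×10^-8 Ω·m
Section 1: A_strand = π(2.0250e-04)² = 1.288e-07 m²; R₁ = ρL/(N·A_s) = (1.75×10^-8)(42.8)/(37×1.288e-07) = 0.1571 Ω
Section 2: A = 2.63 mm² = 2.630e-06 m²
R₂ = (1.75×10^-8)(24)/(2.630e-06) = 0.1597 Ω
R = R₁ + R₂ = 0.3168 Ω
V = IR = 9.61 × 0.3168 = 3.04 V

3.04 V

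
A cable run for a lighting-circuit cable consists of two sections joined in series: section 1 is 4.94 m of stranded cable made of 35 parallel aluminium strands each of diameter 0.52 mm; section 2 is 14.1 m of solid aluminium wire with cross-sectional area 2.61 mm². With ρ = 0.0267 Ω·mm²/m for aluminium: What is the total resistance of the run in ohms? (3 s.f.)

ρ = 0.0267 Ω·mm²/m = 2.67×10^-8 Ω·m
Section 1: A_strand = π(2.6000e-04)² = 2.124e-07 m²; R₁ = ρL/(N·A_s) = (2.67×10^-8)(4.94)/(35×2.124e-07) = 0.01774 Ω
Section 2: A = 2.61 mm² = 2.610e-06 m²
R₂ = (2.67×10^-8)(14.1)/(2.610e-06) = 0.1442 Ω
R = R₁ + R₂ = 0.162 Ω

0.162 Ω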